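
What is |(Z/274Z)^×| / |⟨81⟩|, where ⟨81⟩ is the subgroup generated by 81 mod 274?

4

The order of 81 must divide φ(274) = φ(2)·φ(137) = 1·136 = 136 = 2^3 · 17.
Divisors of 136: 1, 2, 4, 8, 17, 34, 68, 136.
Compute 81^d (mod 274) for the divisors d until we hit 1:
81^1 ≡ 81 (mod 274)
81^2 ≡ 259 (mod 274)
81^4 ≡ 225 (mod 274)
81^8 ≡ 209 (mod 274)
81^17 ≡ 273 (mod 274)
81^34 ≡ 1 (mod 274) ✓
The order of 81 is 34, so the subgroup it generates has 34 elements.
Index = |(Z/274Z)^×| / |⟨81⟩| = 136 / 34 = 4.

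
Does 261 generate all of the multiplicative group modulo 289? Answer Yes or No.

φ(289) = φ(17^2) = 17·(17−1) = 272 = 2^4 · 17.
An element g generates (Z/289Z)^× iff g^(272/q) ≢ 1 (mod 289) for each prime q ∈ {2, 17}.
261^136 ≡ 288 (mod 289)  [q = 2: ≢ 1 ✓]
261^16 ≡ 205 (mod 289)  [q = 17: ≢ 1 ✓]
Every test exponent gives a nontrivial residue, hence 261 generates the full group.

Yes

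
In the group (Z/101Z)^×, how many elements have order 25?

20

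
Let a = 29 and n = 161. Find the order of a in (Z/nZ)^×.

11

ord(29) | φ(161) = φ(7·23) = (7−1)·(23−1) = 6·22 = 132 = 2^2 · 3 · 11.
Divisors of 132: 1, 2, 3, 4, 6, 11, 12, 22, 33, 44, 66, 132.
Compute 29^d (mod 161) for the divisors d until we hit 1:
29^1 ≡ 29 (mod 161)
29^2 ≡ 36 (mod 161)
29^3 ≡ 78 (mod 161)
29^4 ≡ 8 (mod 161)
29^6 ≡ 127 (mod 161)
29^11 ≡ 1 (mod 161) ✓
Therefore the multiplicative order of 29 modulo 161 is 11.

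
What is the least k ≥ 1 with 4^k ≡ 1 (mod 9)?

The order of 4 must divide φ(9) = φ(3^2) = 3·(3−1) = 6 = 2 · 3.
Divisors of 6: 1, 2, 3, 6.
Evaluate successive powers at the divisors of 6:
4^1 ≡ 4 (mod 9)
4^2 ≡ 7 (mod 9)
4^3 ≡ 1 (mod 9) ✓
So ord_9(4) = 3.

3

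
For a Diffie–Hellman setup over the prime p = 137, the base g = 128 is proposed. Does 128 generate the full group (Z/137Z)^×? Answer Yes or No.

φ(137) = 137 − 1 = 136 = 2^3 · 17.
128 is a primitive root mod 137 iff 128^(φ(137)/q) ≢ 1 for every prime q | φ(137), i.e. q ∈ {2, 17}.
128^68 ≡ 1 (mod 137)  [q = 2: ≡ 1 ✗]
128^8 ≡ 88 (mod 137)  [q = 17: ≢ 1 ✓]
128^68 ≡ 1 shows ord(128) | 68, strictly less than φ(137); not a primitive root.

No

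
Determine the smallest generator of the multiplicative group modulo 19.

φ(19) = 19 − 1 = 18 = 2 · 3^2.
g is a primitive root iff g^(18/q) ≢ 1 (mod 19) for each prime q ∈ {2, 3}.
g = 2: 2^9 ≡ 18; 2^6 ≡ 7 — none is 1, so 2 is a primitive root.
The smallest primitive root modulo 19 is 2.

2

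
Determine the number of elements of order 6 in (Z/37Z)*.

2

φ(37) = 37 − 1 = 36 = 2^2 · 3^2.
In a cyclic group of order 36, there are φ(d) elements of order d for each divisor d of 36, and zero for non-divisors.
6 = 2 · 3 divides 36, and φ(6) = 2.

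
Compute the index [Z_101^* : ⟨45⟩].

2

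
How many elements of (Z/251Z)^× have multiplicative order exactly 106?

0

φ(251) = 251 − 1 = 250 = 2 · 5^3.
(Z/251Z)^× is cyclic (|G| = 250); a cyclic group of order m has exactly φ(d) elements of each order d | m, and none otherwise.
Here 250 is not a multiple of 106, so there are no elements of order 106.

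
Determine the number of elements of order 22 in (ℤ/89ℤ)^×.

10

φ(89) = 89 − 1 = 88 = 2^3 · 11.
In a cyclic group of order 88, there are φ(d) elements of order d for each divisor d of 88, and zero for non-divisors.
22 = 2 · 11 divides 88, and φ(22) = 10.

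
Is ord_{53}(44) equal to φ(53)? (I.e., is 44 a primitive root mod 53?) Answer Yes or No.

φ(53) = 53 − 1 = 52 = 2^2 · 13.
Test 44^(52/q) mod 53 for each prime factor q of 52:
44^26 ≡ 1 (mod 53)  [q = 2: ≡ 1 ✗]
44^4 ≡ 42 (mod 53)  [q = 13: ≢ 1 ✓]
44^26 ≡ 1 shows ord(44) | 26, strictly less than φ(53); not a primitive root.

No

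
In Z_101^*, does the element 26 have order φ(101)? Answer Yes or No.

Yes

φ(101) = 101 − 1 = 100 = 2^2 · 5^2.
Test 26^(100/q) mod 101 for each prime factor q of 100:
26^50 ≡ 100 (mod 101)  [q = 2: ≢ 1 ✓]
26^20 ≡ 36 (mod 101)  [q = 5: ≢ 1 ✓]
All checks pass, so 26 has order 100 and is a primitive root modulo 101.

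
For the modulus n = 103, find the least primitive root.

φ(103) = 103 − 1 = 102 = 2 · 3 · 17.
Test candidates g = 2, 3, … against the prime factors q ∈ {2, 3, 17} of φ(103): g is a generator iff g^(102/q) ≢ 1 for every such q.
g = 2: 2^51 ≡ 1 — hits 1, so not a primitive root.
g = 3: 3^51 ≡ 102; 3^34 ≡ 1 — hits 1, so not a primitive root.
g = 4: 4^51 ≡ 1 — hits 1, so not a primitive root.
g = 5: 5^51 ≡ 102; 5^34 ≡ 56; 5^6 ≡ 72 — none is 1, so 5 is a primitive root.
The smallest primitive root modulo 103 is 5.

5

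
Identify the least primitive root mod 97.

5

φ(97) = 97 − 1 = 96 = 2^5 · 3.
g is a primitive root iff g^(96/q) ≢ 1 (mod 97) for each prime q ∈ {2, 3}.
g = 2: 2^48 ≡ 1 — hits 1, so not a primitive root.
g = 3: 3^48 ≡ 1 — hits 1, so not a primitive root.
g = 4: 4^48 ≡ 1 — hits 1, so not a primitive root.
g = 5: 5^48 ≡ 96; 5^32 ≡ 35 — none is 1, so 5 is a primitive root.
So 5 is the smallest generator of (Z/97Z)^×.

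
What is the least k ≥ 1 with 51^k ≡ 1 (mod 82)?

5

Since 51 ∈ (Z/82Z)^×, its order divides φ(82) = φ(2)·φ(41) = 1·40 = 40 = 2^3 · 5.
Divisors of 40: 1, 2, 4, 5, 8, 10, 20, 40.
Evaluate successive powers at the divisors of 40:
51^1 ≡ 51 (mod 82)
51^2 ≡ 59 (mod 82)
51^4 ≡ 37 (mod 82)
51^5 ≡ 1 (mod 82) ✓
The smallest such exponent is 5, so the order of 51 is 5.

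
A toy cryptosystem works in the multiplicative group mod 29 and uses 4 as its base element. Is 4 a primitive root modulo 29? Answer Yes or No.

No

φ(29) = 29 − 1 = 28 = 2^2 · 7.
Test 4^(28/q) mod 29 for each prime factor q of 28:
4^14 ≡ 1 (mod 29)  [q = 2: ≡ 1 ✗]
4^4 ≡ 24 (mod 29)  [q = 7: ≢ 1 ✓]
4^14 ≡ 1 shows ord(4) | 14, strictly less than φ(29); not a primitive root.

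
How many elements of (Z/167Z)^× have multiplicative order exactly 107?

0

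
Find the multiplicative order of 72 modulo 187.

20

By Lagrange's theorem, ord_187(72) divides φ(187) = φ(11·17) = (11−1)·(17−1) = 10·16 = 160 = 2^5 · 5.
Divisors of 160: 1, 2, 4, 5, 8, 10, 16, 20, 32, 40, 80, 160.
Test each divisor d:
72^1 ≡ 72
72^2 ≡ 135
72^4 ≡ 86
72^5 ≡ 21
72^8 ≡ 103
72^10 ≡ 67
72^16 ≡ 137
72^20 ≡ 1
So ord_187(72) = 20.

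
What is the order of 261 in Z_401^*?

200

By Lagrange's theorem, ord_401(261) divides φ(401) = 401 − 1 = 400 = 2^4 · 5^2.
Divisors of 400: 1, 2, 4, 5, 8, 10, 16, 20, 25, 40, 50, 80, 100, 200, 400.
Check 261^d mod 401 for each divisor in increasing order:
261^1 ≡ 261 (mod 401)
261^2 ≡ 352 (mod 401)
261^4 ≡ 396 (mod 401)
261^5 ≡ 299 (mod 401)
261^8 ≡ 25 (mod 401)
261^10 ≡ 379 (mod 401)
261^16 ≡ 224 (mod 401)
261^20 ≡ 83 (mod 401)
261^25 ≡ 356 (mod 401)
261^40 ≡ 72 (mod 401)
261^50 ≡ 20 (mod 401)
261^80 ≡ 372 (mod 401)
261^100 ≡ 400 (mod 401)
261^200 ≡ 1 (mod 401) ✓
The smallest such exponent is 200, so the order of 261 is 200.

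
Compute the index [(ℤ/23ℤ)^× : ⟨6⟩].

2

Since 6 ∈ (Z/23Z)^×, its order divides φ(23) = 23 − 1 = 22 = 2 · 11.
Divisors of 22: 1, 2, 11, 22.
Test each divisor d:
6^1 ≡ 6
6^2 ≡ 13
6^11 ≡ 1
So ord_23(6) = 11, hence |⟨6⟩| = 11.
[(Z/23Z)^× : ⟨6⟩] = 22/11 = 2.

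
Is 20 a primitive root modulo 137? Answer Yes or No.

Yes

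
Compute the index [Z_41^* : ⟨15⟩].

1

By Lagrange's theorem, ord_41(15) divides φ(41) = 41 − 1 = 40 = 2^3 · 5.
Divisors of 40: 1, 2, 4, 5, 8, 10, 20, 40.
Check 15^d mod 41 for each divisor in increasing order:
15^1 ≡ 15 (mod 41)
15^2 ≡ 20 (mod 41)
15^4 ≡ 31 (mod 41)
15^5 ≡ 14 (mod 41)
15^8 ≡ 18 (mod 41)
15^10 ≡ 32 (mod 41)
15^20 ≡ 40 (mod 41)
15^40 ≡ 1 (mod 41) ✓
So ord_41(15) = 40, hence |⟨15⟩| = 40.
[(Z/41Z)^× : ⟨15⟩] = 40/40 = 1.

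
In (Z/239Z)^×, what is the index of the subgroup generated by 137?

1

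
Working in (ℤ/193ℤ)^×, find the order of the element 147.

ord(147) | φ(193) = 193 − 1 = 192 = 2^6 · 3.
Divisors of 192: 1, 2, 3, 4, 6, 8, 12, 16, 24, 32, 48, 64, 96, 192.
Test each divisor d:
147^1 ≡ 147 (mod 193)
147^2 ≡ 186 (mod 193)
147^3 ≡ 129 (mod 193)
147^4 ≡ 49 (mod 193)
147^6 ≡ 43 (mod 193)
147^8 ≡ 85 (mod 193)
147^12 ≡ 112 (mod 193)
147^16 ≡ 84 (mod 193)
147^24 ≡ 192 (mod 193)
147^32 ≡ 108 (mod 193)
147^48 ≡ 1 (mod 193) ✓
The smallest such exponent is 48, so the order of 147 is 48.

48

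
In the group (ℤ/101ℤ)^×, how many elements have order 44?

0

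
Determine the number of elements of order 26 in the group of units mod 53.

φ(53) = 53 − 1 = 52 = 2^2 · 13.
(Z/53Z)^× is cyclic (|G| = 52); a cyclic group of order m has exactly φ(d) elements of each order d | m, and none otherwise.
26 = 2 · 13 divides 52, and φ(26) = 12.

12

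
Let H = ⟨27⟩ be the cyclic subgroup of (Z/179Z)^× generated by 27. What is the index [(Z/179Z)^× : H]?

The order of 27 must divide φ(179) = 179 − 1 = 178 = 2 · 89.
Divisors of 178: 1, 2, 89, 178.
Check 27^d mod 179 for each divisor in increasing order:
27^1 ≡ 27 (mod 179)
27^2 ≡ 13 (mod 179)
27^89 ≡ 1 (mod 179) ✓
The order of 27 is 89, so the subgroup it generates has 89 elements.
Index = |(Z/179Z)^×| / |⟨27⟩| = 178 / 89 = 2.

2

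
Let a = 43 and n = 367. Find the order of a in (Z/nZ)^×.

The order of 43 must divide φ(367) = 367 − 1 = 366 = 2 · 3 · 61.
Divisors of 366: 1, 2, 3, 6, 61, 122, 183, 366.
Evaluate successive powers at the divisors of 366:
43^1 ≡ 43 (mod 367)
43^2 ≡ 14 (mod 367)
43^3 ≡ 235 (mod 367)
43^6 ≡ 175 (mod 367)
43^61 ≡ 84 (mod 367)
43^122 ≡ 83 (mod 367)
43^183 ≡ 366 (mod 367)
43^366 ≡ 1 (mod 367) ✓
So ord_367(43) = 366.

366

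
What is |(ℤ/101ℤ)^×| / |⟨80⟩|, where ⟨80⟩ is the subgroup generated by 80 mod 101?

The order of 80 must divide φ(101) = 101 − 1 = 100 = 2^2 · 5^2.
Divisors of 100: 1, 2, 4, 5, 10, 20, 25, 50, 100.
Compute 80^d (mod 101) for the divisors d until we hit 1:
80^1 ≡ 80 (mod 101)
80^2 ≡ 37 (mod 101)
80^4 ≡ 56 (mod 101)
80^5 ≡ 36 (mod 101)
80^10 ≡ 84 (mod 101)
80^20 ≡ 87 (mod 101)
80^25 ≡ 1 (mod 101) ✓
The order of 80 is 25, so the subgroup it generates has 25 elements.
Index = |(Z/101Z)^×| / |⟨80⟩| = 100 / 25 = 4.

4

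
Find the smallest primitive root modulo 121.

2

φ(121) = φ(11^2) = 11·(11−1) = 110 = 2 · 5 · 11.
Test candidates g = 2, 3, … against the prime factors q ∈ {2, 5, 11} of φ(121): g is a generator iff g^(110/q) ≢ 1 for every such q.
g = 2: 2^55 ≡ 120; 2^22 ≡ 81; 2^10 ≡ 56 — none is 1, so 2 is a primitive root.
So 2 is the smallest generator of (Z/121Z)^×.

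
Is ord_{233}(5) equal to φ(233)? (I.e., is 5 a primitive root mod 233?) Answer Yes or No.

φ(233) = 233 − 1 = 232 = 2^3 · 29.
5 is a primitive root mod 233 iff 5^(φ(233)/q) ≢ 1 for every prime q | φ(233), i.e. q ∈ {2, 29}.
5^116 ≡ 232 (mod 233)  [q = 2: ≢ 1 ✓]
5^8 ≡ 117 (mod 233)  [q = 29: ≢ 1 ✓]
None equal 1, so ord_233(5) = 232: 5 is a primitive root.

Yes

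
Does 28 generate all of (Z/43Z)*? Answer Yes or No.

Yes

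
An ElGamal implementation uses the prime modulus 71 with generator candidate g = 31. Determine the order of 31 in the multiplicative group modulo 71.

70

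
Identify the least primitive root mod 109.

6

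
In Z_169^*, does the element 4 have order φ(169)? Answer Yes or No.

No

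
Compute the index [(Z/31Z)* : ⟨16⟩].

6

ord(16) | φ(31) = 31 − 1 = 30 = 2 · 3 · 5.
Divisors of 30: 1, 2, 3, 5, 6, 10, 15, 30.
Test each divisor d:
16^1 ≡ 16
16^2 ≡ 8
16^3 ≡ 4
16^5 ≡ 1
So ord_31(16) = 5, hence |⟨16⟩| = 5.
[(Z/31Z)^× : ⟨16⟩] = 30/5 = 6.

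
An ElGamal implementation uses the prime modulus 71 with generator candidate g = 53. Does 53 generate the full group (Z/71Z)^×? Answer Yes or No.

Yes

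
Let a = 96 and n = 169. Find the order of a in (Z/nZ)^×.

52

Since 96 ∈ (Z/169Z)^×, its order divides φ(169) = φ(13^2) = 13·(13−1) = 156 = 2^2 · 3 · 13.
Divisors of 156: 1, 2, 3, 4, 6, 12, 13, 26, 39, 52, 78, 156.
Check 96^d mod 169 for each divisor in increasing order:
96^1 ≡ 96 (mod 169)
96^2 ≡ 90 (mod 169)
96^3 ≡ 21 (mod 169)
96^4 ≡ 157 (mod 169)
96^6 ≡ 103 (mod 169)
96^12 ≡ 131 (mod 169)
96^13 ≡ 70 (mod 169)
96^26 ≡ 168 (mod 169)
96^39 ≡ 99 (mod 169)
96^52 ≡ 1 (mod 169) ✓
Therefore the multiplicative order of 96 modulo 169 is 52.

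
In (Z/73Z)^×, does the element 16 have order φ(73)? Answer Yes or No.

No

φ(73) = 73 − 1 = 72 = 2^3 · 3^2.
16 is a primitive root mod 73 iff 16^(φ(73)/q) ≢ 1 for every prime q | φ(73), i.e. q ∈ {2, 3}.
16^36 ≡ 1 (mod 73)  [q = 2: ≡ 1 ✗]
16^24 ≡ 64 (mod 73)  [q = 3: ≢ 1 ✓]
The check at q = 2 fails, so 16 generates a proper subgroup.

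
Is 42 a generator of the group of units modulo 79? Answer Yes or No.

φ(79) = 79 − 1 = 78 = 2 · 3 · 13.
It suffices to check that the order of 42 is not a proper divisor of 78: compute 42^(78/q) for q ∈ {2, 3, 13}.
42^39 ≡ 1 (mod 79)  [q = 2: ≡ 1 ✗]
42^26 ≡ 23 (mod 79)  [q = 3: ≢ 1 ✓]
42^6 ≡ 38 (mod 79)  [q = 13: ≢ 1 ✓]
The check at q = 2 fails, so 42 generates a proper subgroup.

No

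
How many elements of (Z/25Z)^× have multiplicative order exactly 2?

1

φ(25) = φ(5^2) = 5·(5−1) = 20 = 2^2 · 5.
(Z/25Z)^× is cyclic (|G| = 20); a cyclic group of order m has exactly φ(d) elements of each order d | m, and none otherwise.
2 | 20, and φ(2) = 2 − 1 = 1.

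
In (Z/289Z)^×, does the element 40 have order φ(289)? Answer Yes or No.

No

φ(289) = φ(17^2) = 17·(17−1) = 272 = 2^4 · 17.
An element g generates (Z/289Z)^× iff g^(272/q) ≢ 1 (mod 289) for each prime q ∈ {2, 17}.
40^136 ≡ 288 (mod 289)  [q = 2: ≢ 1 ✓]
40^16 ≡ 1 (mod 289)  [q = 17: ≡ 1 ✗]
Since 40^16 ≡ 1, the order of 40 divides 16 < 272, so 40 is not a primitive root.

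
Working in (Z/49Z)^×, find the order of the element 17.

ord(17) | φ(49) = φ(7^2) = 7·(7−1) = 42 = 2 · 3 · 7.
Divisors of 42: 1, 2, 3, 6, 7, 14, 21, 42.
Check 17^d mod 49 for each divisor in increasing order:
17^1 ≡ 17 (mod 49)
17^2 ≡ 44 (mod 49)
17^3 ≡ 13 (mod 49)
17^6 ≡ 22 (mod 49)
17^7 ≡ 31 (mod 49)
17^14 ≡ 30 (mod 49)
17^21 ≡ 48 (mod 49)
17^42 ≡ 1 (mod 49) ✓
The smallest such exponent is 42, so the order of 17 is 42.

42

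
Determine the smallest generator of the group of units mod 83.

2

φ(83) = 83 − 1 = 82 = 2 · 41.
Test candidates g = 2, 3, … against the prime factors q ∈ {2, 41} of φ(83): g is a generator iff g^(82/q) ≢ 1 for every such q.
g = 2: 2^41 ≡ 82; 2^2 ≡ 4 — none is 1, so 2 is a primitive root.
Hence the least primitive root of 83 is 2.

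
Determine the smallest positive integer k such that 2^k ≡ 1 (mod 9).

The order of 2 must divide φ(9) = φ(3^2) = 3·(3−1) = 6 = 2 · 3.
Divisors of 6: 1, 2, 3, 6.
Test each divisor d:
2^1 ≡ 2 (mod 9)
2^2 ≡ 4 (mod 9)
2^3 ≡ 8 (mod 9)
2^6 ≡ 1 (mod 9) ✓
So ord_9(2) = 6.

6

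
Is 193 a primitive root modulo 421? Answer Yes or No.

Yes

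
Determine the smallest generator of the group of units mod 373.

2

φ(373) = 373 − 1 = 372 = 2^2 · 3 · 31.
g is a primitive root iff g^(372/q) ≢ 1 (mod 373) for each prime q ∈ {2, 3, 31}.
g = 2: 2^186 ≡ 372; 2^124 ≡ 284; 2^12 ≡ 366 — none is 1, so 2 is a primitive root.
Hence the least primitive root of 373 is 2.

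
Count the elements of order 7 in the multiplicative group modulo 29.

6

φ(29) = 29 − 1 = 28 = 2^2 · 7.
Since (Z/29Z)^× is cyclic of order 28, the number of elements of order d is φ(d) when d | 28 and 0 otherwise.
7 | 28, and φ(7) = 7 − 1 = 6.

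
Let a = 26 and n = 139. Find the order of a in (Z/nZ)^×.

138

ord(26) | φ(139) = 139 − 1 = 138 = 2 · 3 · 23.
Divisors of 138: 1, 2, 3, 6, 23, 46, 69, 138.
Evaluate successive powers at the divisors of 138:
26^1 ≡ 26
26^2 ≡ 120
26^3 ≡ 62
26^6 ≡ 91
26^23 ≡ 43
26^46 ≡ 42
26^69 ≡ 138
26^138 ≡ 1
Therefore the multiplicative order of 26 modulo 139 is 138.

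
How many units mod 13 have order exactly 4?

2

φ(13) = 13 − 1 = 12 = 2^2 · 3.
(Z/13Z)^× is cyclic (|G| = 12); a cyclic group of order m has exactly φ(d) elements of each order d | m, and none otherwise.
4 = 2^2 divides 12, and φ(4) = 2.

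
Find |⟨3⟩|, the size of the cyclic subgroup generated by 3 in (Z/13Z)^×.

3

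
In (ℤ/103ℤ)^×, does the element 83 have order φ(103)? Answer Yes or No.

φ(103) = 103 − 1 = 102 = 2 · 3 · 17.
An element g generates (Z/103Z)^× iff g^(102/q) ≢ 1 (mod 103) for each prime q ∈ {2, 3, 17}.
83^51 ≡ 1 (mod 103)  [q = 2: ≡ 1 ✗]
83^34 ≡ 46 (mod 103)  [q = 3: ≢ 1 ✓]
83^6 ≡ 23 (mod 103)  [q = 17: ≢ 1 ✓]
83^51 ≡ 1 shows ord(83) | 51, strictly less than φ(103); not a primitive root.

No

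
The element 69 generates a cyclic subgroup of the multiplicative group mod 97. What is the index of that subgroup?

ord(69) | φ(97) = 97 − 1 = 96 = 2^5 · 3.
Divisors of 96: 1, 2, 3, 4, 6, 8, 12, 16, 24, 32, 48, 96.
Evaluate successive powers at the divisors of 96:
69^1 ≡ 69 (mod 97)
69^2 ≡ 8 (mod 97)
69^3 ≡ 67 (mod 97)
69^4 ≡ 64 (mod 97)
69^6 ≡ 27 (mod 97)
69^8 ≡ 22 (mod 97)
69^12 ≡ 50 (mod 97)
69^16 ≡ 96 (mod 97)
69^24 ≡ 75 (mod 97)
69^32 ≡ 1 (mod 97) ✓
Thus |⟨69⟩| = ord(69) = 32.
Index = |(Z/97Z)^×| / |⟨69⟩| = 96 / 32 = 3.

3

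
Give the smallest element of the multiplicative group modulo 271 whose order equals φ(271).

6

φ(271) = 271 − 1 = 270 = 2 · 3^3 · 5.
g is a primitive root iff g^(270/q) ≢ 1 (mod 271) for each prime q ∈ {2, 3, 5}.
g = 2: 2^135 ≡ 1 — hits 1, so not a primitive root.
g = 3: 3^135 ≡ 270; 3^90 ≡ 1 — hits 1, so not a primitive root.
g = 4: 4^135 ≡ 1 — hits 1, so not a primitive root.
g = 5: 5^135 ≡ 1 — hits 1, so not a primitive root.
g = 6: 6^135 ≡ 270; 6^90 ≡ 242; 6^54 ≡ 10 — none is 1, so 6 is a primitive root.
Hence the least primitive root of 271 is 6.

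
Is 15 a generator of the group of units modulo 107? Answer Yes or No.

Yes

φ(107) = 107 − 1 = 106 = 2 · 53.
15 is a primitive root mod 107 iff 15^(φ(107)/q) ≢ 1 for every prime q | φ(107), i.e. q ∈ {2, 53}.
15^53 ≡ 106 (mod 107)  [q = 2: ≢ 1 ✓]
15^2 ≡ 11 (mod 107)  [q = 53: ≢ 1 ✓]
Every test exponent gives a nontrivial residue, hence 15 generates the full group.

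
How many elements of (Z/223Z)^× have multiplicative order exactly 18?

0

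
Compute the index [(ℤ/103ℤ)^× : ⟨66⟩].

6

Since 66 ∈ (Z/103Z)^×, its order divides φ(103) = 103 − 1 = 102 = 2 · 3 · 17.
Divisors of 102: 1, 2, 3, 6, 17, 34, 51, 102.
Test each divisor d:
66^1 ≡ 66
66^2 ≡ 30
66^3 ≡ 23
66^6 ≡ 14
66^17 ≡ 1
Thus |⟨66⟩| = ord(66) = 17.
[(Z/103Z)^× : ⟨66⟩] = 102/17 = 6.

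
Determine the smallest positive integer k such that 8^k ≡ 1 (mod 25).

20

ord(8) | φ(25) = φ(5^2) = 5·(5−1) = 20 = 2^2 · 5.
Divisors of 20: 1, 2, 4, 5, 10, 20.
Compute 8^d (mod 25) for the divisors d until we hit 1:
8^1 ≡ 8 (mod 25)
8^2 ≡ 14 (mod 25)
8^4 ≡ 21 (mod 25)
8^5 ≡ 18 (mod 25)
8^10 ≡ 24 (mod 25)
8^20 ≡ 1 (mod 25) ✓
The smallest such exponent is 20, so the order of 8 is 20.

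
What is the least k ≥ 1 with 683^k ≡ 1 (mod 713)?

11

ord(683) | φ(713) = φ(23·31) = (23−1)·(31−1) = 22·30 = 660 = 2^2 · 3 · 5 · 11.
Divisors of 660: 1, 2, 3, 4, 5, 6, 10, 11, 12, 15, 20, 22, 30, 33, 44, 55, 60, 66, 110, 132, 165, 220, 330, 660.
Check 683^d mod 713 for each divisor in increasing order:
683^1 ≡ 683
683^2 ≡ 187
683^3 ≡ 94
683^4 ≡ 32
683^5 ≡ 466
683^6 ≡ 280
683^10 ≡ 404
683^11 ≡ 1
The smallest such exponent is 11, so the order of 683 is 11.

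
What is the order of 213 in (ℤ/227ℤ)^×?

ord(213) | φ(227) = 227 − 1 = 226 = 2 · 113.
Divisors of 226: 1, 2, 113, 226.
Test each divisor d:
213^1 ≡ 213
213^2 ≡ 196
213^113 ≡ 1
Hence ord(213) = 113.

113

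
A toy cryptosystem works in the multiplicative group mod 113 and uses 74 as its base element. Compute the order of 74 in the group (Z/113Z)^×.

ord(74) | φ(113) = 113 − 1 = 112 = 2^4 · 7.
Divisors of 112: 1, 2, 4, 7, 8, 14, 16, 28, 56, 112.
Test each divisor d:
74^1 ≡ 74
74^2 ≡ 52
74^4 ≡ 105
74^7 ≡ 65
74^8 ≡ 64
74^14 ≡ 44
74^16 ≡ 28
74^28 ≡ 15
74^56 ≡ 112
74^112 ≡ 1
The smallest such exponent is 112, so the order of 74 is 112.

112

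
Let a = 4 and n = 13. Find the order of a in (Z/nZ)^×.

6

By Lagrange's theorem, ord_13(4) divides φ(13) = 13 − 1 = 12 = 2^2 · 3.
Divisors of 12: 1, 2, 3, 4, 6, 12.
Evaluate successive powers at the divisors of 12:
4^1 ≡ 4 (mod 13)
4^2 ≡ 3 (mod 13)
4^3 ≡ 12 (mod 13)
4^4 ≡ 9 (mod 13)
4^6 ≡ 1 (mod 13) ✓
Therefore the multiplicative order of 4 modulo 13 is 6.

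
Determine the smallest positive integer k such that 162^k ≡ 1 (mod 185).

12

Since 162 ∈ (Z/185Z)^×, its order divides φ(185) = φ(5·37) = (5−1)·(37−1) = 4·36 = 144 = 2^4 · 3^2.
Divisors of 144: 1, 2, 3, 4, 6, 8, 9, 12, 16, 18, 24, 36, 48, 72, 144.
Evaluate successive powers at the divisors of 144:
162^1 ≡ 162 (mod 185)
162^2 ≡ 159 (mod 185)
162^3 ≡ 43 (mod 185)
162^4 ≡ 121 (mod 185)
162^6 ≡ 184 (mod 185)
162^8 ≡ 26 (mod 185)
162^9 ≡ 142 (mod 185)
162^12 ≡ 1 (mod 185) ✓
Therefore the multiplicative order of 162 modulo 185 is 12.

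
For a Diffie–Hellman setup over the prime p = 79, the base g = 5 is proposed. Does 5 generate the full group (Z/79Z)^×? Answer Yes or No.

No

φ(79) = 79 − 1 = 78 = 2 · 3 · 13.
Test 5^(78/q) mod 79 for each prime factor q of 78:
5^39 ≡ 1 (mod 79)  [q = 2: ≡ 1 ✗]
5^26 ≡ 55 (mod 79)  [q = 3: ≢ 1 ✓]
5^6 ≡ 62 (mod 79)  [q = 13: ≢ 1 ✓]
Since 5^39 ≡ 1, the order of 5 divides 39 < 78, so 5 is not a primitive root.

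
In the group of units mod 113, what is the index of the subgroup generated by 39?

1

The order of 39 must divide φ(113) = 113 − 1 = 112 = 2^4 · 7.
Divisors of 112: 1, 2, 4, 7, 8, 14, 16, 28, 56, 112.
Evaluate successive powers at the divisors of 112:
39^1 ≡ 39 (mod 113)
39^2 ≡ 52 (mod 113)
39^4 ≡ 105 (mod 113)
39^7 ≡ 48 (mod 113)
39^8 ≡ 64 (mod 113)
39^14 ≡ 44 (mod 113)
39^16 ≡ 28 (mod 113)
39^28 ≡ 15 (mod 113)
39^56 ≡ 112 (mod 113)
39^112 ≡ 1 (mod 113) ✓
The order of 39 is 112, so the subgroup it generates has 112 elements.
The index is φ(113) / ord(39) = 112 / 112 = 1.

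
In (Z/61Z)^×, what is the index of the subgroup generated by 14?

By Lagrange's theorem, ord_61(14) divides φ(61) = 61 − 1 = 60 = 2^2 · 3 · 5.
Divisors of 60: 1, 2, 3, 4, 5, 6, 10, 12, 15, 20, 30, 60.
Evaluate successive powers at the divisors of 60:
14^1 ≡ 14 (mod 61)
14^2 ≡ 13 (mod 61)
14^3 ≡ 60 (mod 61)
14^4 ≡ 47 (mod 61)
14^5 ≡ 48 (mod 61)
14^6 ≡ 1 (mod 61) ✓
Thus |⟨14⟩| = ord(14) = 6.
The index is φ(61) / ord(14) = 60 / 6 = 10.

10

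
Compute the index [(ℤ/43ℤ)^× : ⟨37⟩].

By Lagrange's theorem, ord_43(37) divides φ(43) = 43 − 1 = 42 = 2 · 3 · 7.
Divisors of 42: 1, 2, 3, 6, 7, 14, 21, 42.
Evaluate successive powers at the divisors of 42:
37^1 ≡ 37
37^2 ≡ 36
37^3 ≡ 42
37^6 ≡ 1
The order of 37 is 6, so the subgroup it generates has 6 elements.
Index = |(Z/43Z)^×| / |⟨37⟩| = 42 / 6 = 7.

7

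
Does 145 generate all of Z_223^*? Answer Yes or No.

Yes

φ(223) = 223 − 1 = 222 = 2 · 3 · 37.
145 is a primitive root mod 223 iff 145^(φ(223)/q) ≢ 1 for every prime q | φ(223), i.e. q ∈ {2, 3, 37}.
145^111 ≡ 222 (mod 223)  [q = 2: ≢ 1 ✓]
145^74 ≡ 183 (mod 223)  [q = 3: ≢ 1 ✓]
145^6 ≡ 64 (mod 223)  [q = 37: ≢ 1 ✓]
Every test exponent gives a nontrivial residue, hence 145 generates the full group.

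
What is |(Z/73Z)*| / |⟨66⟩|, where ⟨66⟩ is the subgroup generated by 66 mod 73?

Since 66 ∈ (Z/73Z)^×, its order divides φ(73) = 73 − 1 = 72 = 2^3 · 3^2.
Divisors of 72: 1, 2, 3, 4, 6, 8, 9, 12, 18, 24, 36, 72.
Compute 66^d (mod 73) for the divisors d until we hit 1:
66^1 ≡ 66 (mod 73)
66^2 ≡ 49 (mod 73)
66^3 ≡ 22 (mod 73)
66^4 ≡ 65 (mod 73)
66^6 ≡ 46 (mod 73)
66^8 ≡ 64 (mod 73)
66^9 ≡ 63 (mod 73)
66^12 ≡ 72 (mod 73)
66^18 ≡ 27 (mod 73)
66^24 ≡ 1 (mod 73) ✓
Thus |⟨66⟩| = ord(66) = 24.
Index = |(Z/73Z)^×| / |⟨66⟩| = 72 / 24 = 3.

3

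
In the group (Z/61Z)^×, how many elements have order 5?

4

φ(61) = 61 − 1 = 60 = 2^2 · 3 · 5.
(Z/61Z)^× is cyclic (|G| = 60); a cyclic group of order m has exactly φ(d) elements of each order d | m, and none otherwise.
5 | 60, and φ(5) = 5 − 1 = 4.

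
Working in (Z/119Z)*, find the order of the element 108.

The order of 108 must divide φ(119) = φ(7·17) = (7−1)·(17−1) = 6·16 = 96 = 2^5 · 3.
Divisors of 96: 1, 2, 3, 4, 6, 8, 12, 16, 24, 32, 48, 96.
Evaluate successive powers at the divisors of 96:
108^1 ≡ 108
108^2 ≡ 2
108^3 ≡ 97
108^4 ≡ 4
108^6 ≡ 8
108^8 ≡ 16
108^12 ≡ 64
108^16 ≡ 18
108^24 ≡ 50
108^32 ≡ 86
108^48 ≡ 1
So ord_119(108) = 48.

48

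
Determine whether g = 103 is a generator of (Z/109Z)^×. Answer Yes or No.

Yes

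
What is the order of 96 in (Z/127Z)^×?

126

Since 96 ∈ (Z/127Z)^×, its order divides φ(127) = 127 − 1 = 126 = 2 · 3^2 · 7.
Divisors of 126: 1, 2, 3, 6, 7, 9, 14, 18, 21, 42, 63, 126.
Check 96^d mod 127 for each divisor in increasing order:
96^1 ≡ 96 (mod 127)
96^2 ≡ 72 (mod 127)
96^3 ≡ 54 (mod 127)
96^6 ≡ 122 (mod 127)
96^7 ≡ 28 (mod 127)
96^9 ≡ 111 (mod 127)
96^14 ≡ 22 (mod 127)
96^18 ≡ 2 (mod 127)
96^21 ≡ 108 (mod 127)
96^42 ≡ 107 (mod 127)
96^63 ≡ 126 (mod 127)
96^126 ≡ 1 (mod 127) ✓
Hence ord(96) = 126.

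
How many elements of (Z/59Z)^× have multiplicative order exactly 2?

1

φ(59) = 59 − 1 = 58 = 2 · 29.
Since (Z/59Z)^× is cyclic of order 58, the number of elements of order d is φ(d) when d | 58 and 0 otherwise.
2 | 58, and φ(2) = 2 − 1 = 1.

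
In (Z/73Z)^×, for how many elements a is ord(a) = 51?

φ(73) = 73 − 1 = 72 = 2^3 · 3^2.
In a cyclic group of order 72, there are φ(d) elements of order d for each divisor d of 72, and zero for non-divisors.
51 does not divide 72, so no element of (Z/73Z)^× has order 51.

0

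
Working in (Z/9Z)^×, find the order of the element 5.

6

ord(5) | φ(9) = φ(3^2) = 3·(3−1) = 6 = 2 · 3.
Divisors of 6: 1, 2, 3, 6.
Evaluate successive powers at the divisors of 6:
5^1 ≡ 5
5^2 ≡ 7
5^3 ≡ 8
5^6 ≡ 1
The smallest such exponent is 6, so the order of 5 is 6.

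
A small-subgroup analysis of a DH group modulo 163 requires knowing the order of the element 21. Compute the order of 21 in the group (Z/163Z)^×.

27

ord(21) | φ(163) = 163 − 1 = 162 = 2 · 3^4.
Divisors of 162: 1, 2, 3, 6, 9, 18, 27, 54, 81, 162.
Check 21^d mod 163 for each divisor in increasing order:
21^1 ≡ 21 (mod 163)
21^2 ≡ 115 (mod 163)
21^3 ≡ 133 (mod 163)
21^6 ≡ 85 (mod 163)
21^9 ≡ 58 (mod 163)
21^18 ≡ 104 (mod 163)
21^27 ≡ 1 (mod 163) ✓
Hence ord(21) = 27.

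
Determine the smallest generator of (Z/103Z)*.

φ(103) = 103 − 1 = 102 = 2 · 3 · 17.
g is a primitive root iff g^(102/q) ≢ 1 (mod 103) for each prime q ∈ {2, 3, 17}.
g = 2: 2^51 ≡ 1 — hits 1, so not a primitive root.
g = 3: 3^51 ≡ 102; 3^34 ≡ 1 — hits 1, so not a primitive root.
g = 4: 4^51 ≡ 1 — hits 1, so not a primitive root.
g = 5: 5^51 ≡ 102; 5^34 ≡ 56; 5^6 ≡ 72 — none is 1, so 5 is a primitive root.
Hence the least primitive root of 103 is 5.

5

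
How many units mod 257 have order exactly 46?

φ(257) = 257 − 1 = 256 = 2^8.
In a cyclic group of order 256, there are φ(d) elements of order d for each divisor d of 256, and zero for non-divisors.
Since 46 ∤ 256, the count is 0.

0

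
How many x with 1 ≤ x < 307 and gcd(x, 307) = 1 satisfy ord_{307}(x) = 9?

φ(307) = 307 − 1 = 306 = 2 · 3^2 · 17.
In a cyclic group of order 306, there are φ(d) elements of order d for each divisor d of 306, and zero for non-divisors.
9 = 3^2 divides 306, and φ(9) = 6.

6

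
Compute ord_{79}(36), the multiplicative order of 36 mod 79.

By Lagrange's theorem, ord_79(36) divides φ(79) = 79 − 1 = 78 = 2 · 3 · 13.
Divisors of 78: 1, 2, 3, 6, 13, 26, 39, 78.
Test each divisor d:
36^1 ≡ 36
36^2 ≡ 32
36^3 ≡ 46
36^6 ≡ 62
36^13 ≡ 55
36^26 ≡ 23
36^39 ≡ 1
The smallest such exponent is 39, so the order of 36 is 39.

39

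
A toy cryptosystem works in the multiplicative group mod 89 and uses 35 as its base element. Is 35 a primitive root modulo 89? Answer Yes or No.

φ(89) = 89 − 1 = 88 = 2^3 · 11.
An element g generates (Z/89Z)^× iff g^(88/q) ≢ 1 (mod 89) for each prime q ∈ {2, 11}.
35^44 ≡ 88 (mod 89)  [q = 2: ≢ 1 ✓]
35^8 ≡ 16 (mod 89)  [q = 11: ≢ 1 ✓]
None equal 1, so ord_89(35) = 88: 35 is a primitive root.

Yes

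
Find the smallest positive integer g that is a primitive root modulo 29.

φ(29) = 29 − 1 = 28 = 2^2 · 7.
g is a primitive root iff g^(28/q) ≢ 1 (mod 29) for each prime q ∈ {2, 7}.
g = 2: 2^14 ≡ 28; 2^4 ≡ 16 — none is 1, so 2 is a primitive root.
So 2 is the smallest generator of (Z/29Z)^×.

2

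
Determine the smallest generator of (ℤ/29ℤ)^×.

φ(29) = 29 − 1 = 28 = 2^2 · 7.
g is a primitive root iff g^(28/q) ≢ 1 (mod 29) for each prime q ∈ {2, 7}.
g = 2: 2^14 ≡ 28; 2^4 ≡ 16 — none is 1, so 2 is a primitive root.
So 2 is the smallest generator of (Z/29Z)^×.

2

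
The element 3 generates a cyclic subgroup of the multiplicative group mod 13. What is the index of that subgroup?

4

ord(3) | φ(13) = 13 − 1 = 12 = 2^2 · 3.
Divisors of 12: 1, 2, 3, 4, 6, 12.
Compute 3^d (mod 13) for the divisors d until we hit 1:
3^1 ≡ 3 (mod 13)
3^2 ≡ 9 (mod 13)
3^3 ≡ 1 (mod 13) ✓
The order of 3 is 3, so the subgroup it generates has 3 elements.
The index is φ(13) / ord(3) = 12 / 3 = 4.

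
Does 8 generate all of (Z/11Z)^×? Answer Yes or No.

φ(11) = 11 − 1 = 10 = 2 · 5.
An element g generates (Z/11Z)^× iff g^(10/q) ≢ 1 (mod 11) for each prime q ∈ {2, 5}.
8^5 ≡ 10 (mod 11)  [q = 2: ≢ 1 ✓]
8^2 ≡ 9 (mod 11)  [q = 5: ≢ 1 ✓]
Every test exponent gives a nontrivial residue, hence 8 generates the full group.

Yes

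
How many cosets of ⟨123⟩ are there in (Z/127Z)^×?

Since 123 ∈ (Z/127Z)^×, its order divides φ(127) = 127 − 1 = 126 = 2 · 3^2 · 7.
Divisors of 126: 1, 2, 3, 6, 7, 9, 14, 18, 21, 42, 63, 126.
Evaluate successive powers at the divisors of 126:
123^1 ≡ 123
123^2 ≡ 16
123^3 ≡ 63
123^6 ≡ 32
123^7 ≡ 126
123^9 ≡ 111
123^14 ≡ 1
So ord_127(123) = 14, hence |⟨123⟩| = 14.
The index is φ(127) / ord(123) = 126 / 14 = 9.

9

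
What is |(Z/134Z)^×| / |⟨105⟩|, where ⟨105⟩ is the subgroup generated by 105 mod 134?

11

The order of 105 must divide φ(134) = φ(2)·φ(67) = 1·66 = 66 = 2 · 3 · 11.
Divisors of 66: 1, 2, 3, 6, 11, 22, 33, 66.
Compute 105^d (mod 134) for the divisors d until we hit 1:
105^1 ≡ 105
105^2 ≡ 37
105^3 ≡ 133
105^6 ≡ 1
Thus |⟨105⟩| = ord(105) = 6.
The index is φ(134) / ord(105) = 66 / 6 = 11.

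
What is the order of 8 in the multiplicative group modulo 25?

20

By Lagrange's theorem, ord_25(8) divides φ(25) = φ(5^2) = 5·(5−1) = 20 = 2^2 · 5.
Divisors of 20: 1, 2, 4, 5, 10, 20.
Check 8^d mod 25 for each divisor in increasing order:
8^1 ≡ 8
8^2 ≡ 14
8^4 ≡ 21
8^5 ≡ 18
8^10 ≡ 24
8^20 ≡ 1
Therefore the multiplicative order of 8 modulo 25 is 20.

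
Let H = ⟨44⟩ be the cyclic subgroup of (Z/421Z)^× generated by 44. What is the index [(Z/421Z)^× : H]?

ord(44) | φ(421) = 421 − 1 = 420 = 2^2 · 3 · 5 · 7.
Divisors of 420: 1, 2, 3, 4, 5, 6, 7, 10, 12, 14, 15, 20, 21, 28, 30, 35, 42, 60, 70, 84, 105, 140, 210, 420.
Evaluate successive powers at the divisors of 420:
44^1 ≡ 44
44^2 ≡ 252
44^3 ≡ 142
44^4 ≡ 354
44^5 ≡ 420
44^6 ≡ 377
44^7 ≡ 169
44^10 ≡ 1
So ord_421(44) = 10, hence |⟨44⟩| = 10.
The index is φ(421) / ord(44) = 420 / 10 = 42.

42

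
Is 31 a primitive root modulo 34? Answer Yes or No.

φ(34) = φ(2)·φ(17) = 1·16 = 16 = 2^4.
It suffices to check that the order of 31 is not a proper divisor of 16: compute 31^(16/q) for q ∈ {2}.
31^8 ≡ 33 (mod 34)  [q = 2: ≢ 1 ✓]
Every test exponent gives a nontrivial residue, hence 31 generates the full group.

Yes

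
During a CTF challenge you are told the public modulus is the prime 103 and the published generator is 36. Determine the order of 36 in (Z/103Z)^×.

By Lagrange's theorem, ord_103(36) divides φ(103) = 103 − 1 = 102 = 2 · 3 · 17.
Divisors of 102: 1, 2, 3, 6, 17, 34, 51, 102.
Evaluate successive powers at the divisors of 102:
36^1 ≡ 36 (mod 103)
36^2 ≡ 60 (mod 103)
36^3 ≡ 100 (mod 103)
36^6 ≡ 9 (mod 103)
36^17 ≡ 46 (mod 103)
36^34 ≡ 56 (mod 103)
36^51 ≡ 1 (mod 103) ✓
Hence ord(36) = 51.

51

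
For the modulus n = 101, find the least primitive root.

φ(101) = 101 − 1 = 100 = 2^2 · 5^2.
Test candidates g = 2, 3, … against the prime factors q ∈ {2, 5} of φ(101): g is a generator iff g^(100/q) ≢ 1 for every such q.
g = 2: 2^50 ≡ 100; 2^20 ≡ 95 — none is 1, so 2 is a primitive root.
Hence the least primitive root of 101 is 2.

2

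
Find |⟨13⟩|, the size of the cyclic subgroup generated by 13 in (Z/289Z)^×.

68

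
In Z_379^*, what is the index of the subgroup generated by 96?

The order of 96 must divide φ(379) = 379 − 1 = 378 = 2 · 3^3 · 7.
Divisors of 378: 1, 2, 3, 6, 7, 9, 14, 18, 21, 27, 42, 54, 63, 126, 189, 378.
Compute 96^d (mod 379) for the divisors d until we hit 1:
96^1 ≡ 96 (mod 379)
96^2 ≡ 120 (mod 379)
96^3 ≡ 150 (mod 379)
96^6 ≡ 139 (mod 379)
96^7 ≡ 79 (mod 379)
96^9 ≡ 5 (mod 379)
96^14 ≡ 177 (mod 379)
96^18 ≡ 25 (mod 379)
96^21 ≡ 339 (mod 379)
96^27 ≡ 125 (mod 379)
96^42 ≡ 84 (mod 379)
96^54 ≡ 86 (mod 379)
96^63 ≡ 51 (mod 379)
96^126 ≡ 327 (mod 379)
96^189 ≡ 1 (mod 379) ✓
Thus |⟨96⟩| = ord(96) = 189.
[(Z/379Z)^× : ⟨96⟩] = 378/189 = 2.

2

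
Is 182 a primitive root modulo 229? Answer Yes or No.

φ(229) = 229 − 1 = 228 = 2^2 · 3 · 19.
An element g generates (Z/229Z)^× iff g^(228/q) ≢ 1 (mod 229) for each prime q ∈ {2, 3, 19}.
182^114 ≡ 228 (mod 229)  [q = 2: ≢ 1 ✓]
182^76 ≡ 94 (mod 229)  [q = 3: ≢ 1 ✓]
182^12 ≡ 44 (mod 229)  [q = 19: ≢ 1 ✓]
Every test exponent gives a nontrivial residue, hence 182 generates the full group.

Yes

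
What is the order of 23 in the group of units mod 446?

The order of 23 must divide φ(446) = φ(2)·φ(223) = 1·222 = 222 = 2 · 3 · 37.
Divisors of 222: 1, 2, 3, 6, 37, 74, 111, 222.
Test each divisor d:
23^1 ≡ 23 (mod 446)
23^2 ≡ 83 (mod 446)
23^3 ≡ 125 (mod 446)
23^6 ≡ 15 (mod 446)
23^37 ≡ 407 (mod 446)
23^74 ≡ 183 (mod 446)
23^111 ≡ 445 (mod 446)
23^222 ≡ 1 (mod 446) ✓
Therefore the multiplicative order of 23 modulo 446 is 222.

222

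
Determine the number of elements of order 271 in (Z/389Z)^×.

0

φ(389) = 389 − 1 = 388 = 2^2 · 97.
Since (Z/389Z)^× is cyclic of order 388, the number of elements of order d is φ(d) when d | 388 and 0 otherwise.
Here 388 is not a multiple of 271, so there are no elements of order 271.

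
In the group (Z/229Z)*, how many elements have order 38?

φ(229) = 229 − 1 = 228 = 2^2 · 3 · 19.
(Z/229Z)^× is cyclic (|G| = 228); a cyclic group of order m has exactly φ(d) elements of each order d | m, and none otherwise.
38 = 2 · 19 divides 228, and φ(38) = 18.

18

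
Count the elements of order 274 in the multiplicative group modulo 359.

φ(359) = 359 − 1 = 358 = 2 · 179.
Since (Z/359Z)^× is cyclic of order 358, the number of elements of order d is φ(d) when d | 358 and 0 otherwise.
274 does not divide 358, so no element of (Z/359Z)^× has order 274.

0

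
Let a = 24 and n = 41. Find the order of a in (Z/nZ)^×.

40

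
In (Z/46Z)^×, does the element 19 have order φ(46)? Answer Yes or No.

Yes

φ(46) = φ(2)·φ(23) = 1·22 = 22 = 2 · 11.
It suffices to check that the order of 19 is not a proper divisor of 22: compute 19^(22/q) for q ∈ {2, 11}.
19^11 ≡ 45 (mod 46)  [q = 2: ≢ 1 ✓]
19^2 ≡ 39 (mod 46)  [q = 11: ≢ 1 ✓]
All checks pass, so 19 has order 22 and is a primitive root modulo 46.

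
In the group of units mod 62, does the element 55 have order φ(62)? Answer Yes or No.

Yes

φ(62) = φ(2)·φ(31) = 1·30 = 30 = 2 · 3 · 5.
It suffices to check that the order of 55 is not a proper divisor of 30: compute 55^(30/q) for q ∈ {2, 3, 5}.
55^15 ≡ 61 (mod 62)  [q = 2: ≢ 1 ✓]
55^10 ≡ 25 (mod 62)  [q = 3: ≢ 1 ✓]
55^6 ≡ 35 (mod 62)  [q = 5: ≢ 1 ✓]
None equal 1, so ord_62(55) = 30: 55 is a primitive root.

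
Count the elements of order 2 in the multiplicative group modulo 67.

1

φ(67) = 67 − 1 = 66 = 2 · 3 · 11.
In a cyclic group of order 66, there are φ(d) elements of order d for each divisor d of 66, and zero for non-divisors.
2 | 66, and φ(2) = 2 − 1 = 1.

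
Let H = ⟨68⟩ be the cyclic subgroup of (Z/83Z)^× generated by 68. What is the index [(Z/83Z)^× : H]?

2

By Lagrange's theorem, ord_83(68) divides φ(83) = 83 − 1 = 82 = 2 · 41.
Divisors of 82: 1, 2, 41, 82.
Evaluate successive powers at the divisors of 82:
68^1 ≡ 68 (mod 83)
68^2 ≡ 59 (mod 83)
68^41 ≡ 1 (mod 83) ✓
So ord_83(68) = 41, hence |⟨68⟩| = 41.
The index is φ(83) / ord(68) = 82 / 41 = 2.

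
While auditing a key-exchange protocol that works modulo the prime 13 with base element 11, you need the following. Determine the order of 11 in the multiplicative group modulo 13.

12

Since 11 ∈ (Z/13Z)^×, its order divides φ(13) = 13 − 1 = 12 = 2^2 · 3.
Divisors of 12: 1, 2, 3, 4, 6, 12.
Test each divisor d:
11^1 ≡ 11
11^2 ≡ 4
11^3 ≡ 5
11^4 ≡ 3
11^6 ≡ 12
11^12 ≡ 1
Hence ord(11) = 12.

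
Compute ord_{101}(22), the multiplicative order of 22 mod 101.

By Lagrange's theorem, ord_101(22) divides φ(101) = 101 − 1 = 100 = 2^2 · 5^2.
Divisors of 100: 1, 2, 4, 5, 10, 20, 25, 50, 100.
Check 22^d mod 101 for each divisor in increasing order:
22^1 ≡ 22 (mod 101)
22^2 ≡ 80 (mod 101)
22^4 ≡ 37 (mod 101)
22^5 ≡ 6 (mod 101)
22^10 ≡ 36 (mod 101)
22^20 ≡ 84 (mod 101)
22^25 ≡ 100 (mod 101)
22^50 ≡ 1 (mod 101) ✓
Therefore the multiplicative order of 22 modulo 101 is 50.

50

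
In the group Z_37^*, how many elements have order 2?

φ(37) = 37 − 1 = 36 = 2^2 · 3^2.
Since (Z/37Z)^× is cyclic of order 36, the number of elements of order d is φ(d) when d | 36 and 0 otherwise.
2 | 36, and φ(2) = 2 − 1 = 1.

1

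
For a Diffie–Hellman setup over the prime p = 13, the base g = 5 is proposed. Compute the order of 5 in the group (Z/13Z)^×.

ord(5) | φ(13) = 13 − 1 = 12 = 2^2 · 3.
Divisors of 12: 1, 2, 3, 4, 6, 12.
Evaluate successive powers at the divisors of 12:
5^1 ≡ 5
5^2 ≡ 12
5^3 ≡ 8
5^4 ≡ 1
Therefore the multiplicative order of 5 modulo 13 is 4.

4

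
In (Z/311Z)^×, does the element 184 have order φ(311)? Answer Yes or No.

φ(311) = 311 − 1 = 310 = 2 · 5 · 31.
It suffices to check that the order of 184 is not a proper divisor of 310: compute 184^(310/q) for q ∈ {2, 5, 31}.
184^155 ≡ 310 (mod 311)  [q = 2: ≢ 1 ✓]
184^62 ≡ 216 (mod 311)  [q = 5: ≢ 1 ✓]
184^10 ≡ 13 (mod 311)  [q = 31: ≢ 1 ✓]
Every test exponent gives a nontrivial residue, hence 184 generates the full group.

Yes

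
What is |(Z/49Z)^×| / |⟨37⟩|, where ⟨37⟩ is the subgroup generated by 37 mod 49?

2

By Lagrange's theorem, ord_49(37) divides φ(49) = φ(7^2) = 7·(7−1) = 42 = 2 · 3 · 7.
Divisors of 42: 1, 2, 3, 6, 7, 14, 21, 42.
Check 37^d mod 49 for each divisor in increasing order:
37^1 ≡ 37 (mod 49)
37^2 ≡ 46 (mod 49)
37^3 ≡ 36 (mod 49)
37^6 ≡ 22 (mod 49)
37^7 ≡ 30 (mod 49)
37^14 ≡ 18 (mod 49)
37^21 ≡ 1 (mod 49) ✓
The order of 37 is 21, so the subgroup it generates has 21 elements.
Index = |(Z/49Z)^×| / |⟨37⟩| = 42 / 21 = 2.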